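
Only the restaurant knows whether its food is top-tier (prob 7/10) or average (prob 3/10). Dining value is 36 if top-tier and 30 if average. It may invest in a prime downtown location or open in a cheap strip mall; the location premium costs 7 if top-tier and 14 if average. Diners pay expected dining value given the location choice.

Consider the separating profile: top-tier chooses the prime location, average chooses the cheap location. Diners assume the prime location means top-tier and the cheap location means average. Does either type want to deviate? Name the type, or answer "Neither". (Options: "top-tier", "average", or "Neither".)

The prime location pays 36; the cheap location pays 30.
top-tier: assigned the prime location, nets 36 − 7 = 29; deviating to the cheap location nets 30.
average: assigned the cheap location, nets 30; deviating to the prime location nets 36 − 14 = 22.
The top-tier type gains 1 by deviating.

top-tier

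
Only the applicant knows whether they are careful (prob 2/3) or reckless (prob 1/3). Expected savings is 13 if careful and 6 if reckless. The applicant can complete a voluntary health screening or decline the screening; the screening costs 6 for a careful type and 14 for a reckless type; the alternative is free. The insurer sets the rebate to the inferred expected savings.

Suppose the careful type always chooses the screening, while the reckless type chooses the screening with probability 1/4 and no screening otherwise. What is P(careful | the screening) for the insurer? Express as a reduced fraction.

8/9

P(the screening) = (2/3)·1 + (1/3)·(1/4) = 3/4.
By Bayes' rule, P(careful | the screening) = (2/3) / (3/4) = 8/9.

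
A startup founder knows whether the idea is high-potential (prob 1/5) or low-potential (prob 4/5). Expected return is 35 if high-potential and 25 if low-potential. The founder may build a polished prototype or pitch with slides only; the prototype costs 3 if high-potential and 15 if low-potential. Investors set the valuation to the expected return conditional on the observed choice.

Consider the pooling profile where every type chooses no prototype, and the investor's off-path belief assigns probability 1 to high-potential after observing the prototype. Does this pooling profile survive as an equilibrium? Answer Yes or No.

No

On path, the investor holds the prior and pays 1/5·35 + 4/5·25 = 27. Off path (the prototype), believing high-potential, it pays 35.
high-potential: no prototype nets 27; the prototype nets 35 − 3 = 32. high-potential would deviate.
low-potential: no prototype nets 27; the prototype nets 35 − 15 = 20. low-potential stays.
A type deviates, so pooling fails.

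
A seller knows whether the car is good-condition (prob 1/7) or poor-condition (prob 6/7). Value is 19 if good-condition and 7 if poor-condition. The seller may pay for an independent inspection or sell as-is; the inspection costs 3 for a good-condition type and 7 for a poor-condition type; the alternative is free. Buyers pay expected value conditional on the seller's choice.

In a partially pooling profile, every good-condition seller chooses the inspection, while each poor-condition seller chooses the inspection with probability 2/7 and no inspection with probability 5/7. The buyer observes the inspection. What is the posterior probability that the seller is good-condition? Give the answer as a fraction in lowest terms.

P(the inspection) = (1/7)·1 + (6/7)·(2/7) = 19/49.
By Bayes' rule, P(good-condition | the inspection) = (1/7) / (19/49) = 7/19.

7/19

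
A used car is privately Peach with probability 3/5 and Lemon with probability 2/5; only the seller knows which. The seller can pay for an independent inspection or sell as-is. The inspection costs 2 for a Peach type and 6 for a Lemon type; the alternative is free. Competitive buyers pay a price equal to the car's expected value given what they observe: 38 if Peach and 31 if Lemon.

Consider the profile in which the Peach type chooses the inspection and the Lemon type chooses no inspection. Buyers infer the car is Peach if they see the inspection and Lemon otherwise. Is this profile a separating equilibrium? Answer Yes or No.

Under these beliefs, the inspection earns price 38 and no inspection earns price 31.
Peach: the inspection nets 38 − 2 = 36; no inspection nets 31. Peach prefers the inspection.
Lemon: the inspection nets 38 − 6 = 32; no inspection nets 31. Lemon would deviate to the inspection.
Lemon has a profitable deviation, so the profile is not an equilibrium.

No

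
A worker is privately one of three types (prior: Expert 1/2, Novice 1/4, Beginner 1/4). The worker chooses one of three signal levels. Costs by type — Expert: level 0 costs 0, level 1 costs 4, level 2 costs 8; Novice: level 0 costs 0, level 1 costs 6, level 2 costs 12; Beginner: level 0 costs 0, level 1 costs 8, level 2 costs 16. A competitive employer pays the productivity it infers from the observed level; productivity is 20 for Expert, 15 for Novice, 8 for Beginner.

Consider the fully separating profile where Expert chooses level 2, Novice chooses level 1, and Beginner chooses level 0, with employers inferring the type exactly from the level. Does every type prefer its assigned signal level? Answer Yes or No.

Separating wages: level 2 → 20, level 1 → 15, level 0 → 8.
Expert (assigned level 2): level 0: 8 − 0 = 8; level 1: 15 − 4 = 11; level 2: 20 − 8 = 12. Expert stays.
Novice (assigned level 1): level 0: 8 − 0 = 8; level 1: 15 − 6 = 9; level 2: 20 − 12 = 8. Novice stays.
Beginner (assigned level 0): level 0: 8 − 0 = 8; level 1: 15 − 8 = 7; level 2: 20 − 16 = 4. Beginner stays.
Every type prefers its assigned level; separation holds.

Yes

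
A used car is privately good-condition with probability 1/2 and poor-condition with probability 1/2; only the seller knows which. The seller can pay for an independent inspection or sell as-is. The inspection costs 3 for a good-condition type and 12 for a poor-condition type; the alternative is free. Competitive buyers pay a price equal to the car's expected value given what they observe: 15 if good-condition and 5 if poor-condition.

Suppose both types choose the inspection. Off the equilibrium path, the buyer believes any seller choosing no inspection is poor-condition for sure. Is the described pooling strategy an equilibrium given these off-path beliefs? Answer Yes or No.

On path, the buyer holds the prior and pays 1/2·15 + 1/2·5 = 10. Off path (no inspection), believing poor-condition, it pays 5.
good-condition: the inspection nets 10 − 3 = 7; no inspection nets 5. good-condition stays.
poor-condition: the inspection nets 10 − 12 = -2; no inspection nets 5. poor-condition would deviate.
A type deviates, so pooling fails.

No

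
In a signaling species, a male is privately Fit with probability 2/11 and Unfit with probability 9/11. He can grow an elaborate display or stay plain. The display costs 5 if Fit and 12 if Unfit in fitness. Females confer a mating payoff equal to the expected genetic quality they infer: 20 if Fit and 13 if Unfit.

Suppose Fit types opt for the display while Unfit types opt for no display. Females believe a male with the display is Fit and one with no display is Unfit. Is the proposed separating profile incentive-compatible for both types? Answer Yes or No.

Under these beliefs, the display earns mating payoff 20 and no display earns mating payoff 13.
Fit: the display nets 20 − 5 = 15; no display nets 13. Fit prefers the display.
Unfit: the display nets 20 − 12 = 8; no display nets 13. Unfit prefers no display.
Neither type deviates, so the separating profile is an equilibrium.

Yes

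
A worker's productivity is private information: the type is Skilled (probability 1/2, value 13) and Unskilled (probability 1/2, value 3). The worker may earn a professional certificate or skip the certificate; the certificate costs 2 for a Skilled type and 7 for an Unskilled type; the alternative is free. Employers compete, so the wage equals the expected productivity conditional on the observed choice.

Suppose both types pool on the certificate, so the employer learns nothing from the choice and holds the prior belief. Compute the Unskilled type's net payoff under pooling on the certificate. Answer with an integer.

Pooled wage = 1/2·13 + 1/2·3 = 8.
Unskilled pays cost 7 for the certificate, so net payoff = 8 − 7 = 1.

1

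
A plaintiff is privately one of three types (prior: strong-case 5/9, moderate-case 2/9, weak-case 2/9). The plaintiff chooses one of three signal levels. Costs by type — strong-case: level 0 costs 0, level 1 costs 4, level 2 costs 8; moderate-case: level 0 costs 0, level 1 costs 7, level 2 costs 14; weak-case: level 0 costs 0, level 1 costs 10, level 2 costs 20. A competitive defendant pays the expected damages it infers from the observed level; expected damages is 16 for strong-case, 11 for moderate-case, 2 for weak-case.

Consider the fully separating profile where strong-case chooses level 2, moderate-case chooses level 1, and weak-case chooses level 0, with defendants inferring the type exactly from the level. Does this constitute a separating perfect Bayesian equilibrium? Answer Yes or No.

Yes

Separating settlements: level 2 → 16, level 1 → 11, level 0 → 2.
strong-case (assigned level 2): level 0: 2 − 0 = 2; level 1: 11 − 4 = 7; level 2: 16 − 8 = 8. strong-case stays.
moderate-case (assigned level 1): level 0: 2 − 0 = 2; level 1: 11 − 7 = 4; level 2: 16 − 14 = 2. moderate-case stays.
weak-case (assigned level 0): level 0: 2 − 0 = 2; level 1: 11 − 10 = 1; level 2: 16 − 20 = -4. weak-case stays.
Every type prefers its assigned level; separation holds.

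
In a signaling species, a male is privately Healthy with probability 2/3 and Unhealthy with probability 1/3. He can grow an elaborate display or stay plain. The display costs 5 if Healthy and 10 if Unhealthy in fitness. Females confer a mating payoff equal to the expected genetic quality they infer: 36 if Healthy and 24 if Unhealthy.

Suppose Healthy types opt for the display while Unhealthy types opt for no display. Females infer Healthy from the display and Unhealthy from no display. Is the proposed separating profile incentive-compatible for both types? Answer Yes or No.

No

Under these beliefs, the display earns mating payoff 36 and no display earns mating payoff 24.
Healthy: the display nets 36 − 5 = 31; no display nets 24. Healthy prefers the display.
Unhealthy: the display nets 36 − 10 = 26; no display nets 24. Unhealthy would deviate to the display.
Unhealthy has a profitable deviation, so the profile is not an equilibrium.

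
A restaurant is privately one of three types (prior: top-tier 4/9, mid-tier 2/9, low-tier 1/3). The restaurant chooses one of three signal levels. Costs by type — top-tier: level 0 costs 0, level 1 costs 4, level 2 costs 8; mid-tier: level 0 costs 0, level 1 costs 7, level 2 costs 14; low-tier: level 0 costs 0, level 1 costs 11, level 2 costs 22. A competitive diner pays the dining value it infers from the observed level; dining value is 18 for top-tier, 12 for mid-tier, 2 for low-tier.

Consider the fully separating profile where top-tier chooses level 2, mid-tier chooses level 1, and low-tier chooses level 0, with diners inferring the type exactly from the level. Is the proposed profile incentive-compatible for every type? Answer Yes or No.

Separating price premiums: level 2 → 18, level 1 → 12, level 0 → 2.
top-tier (assigned level 2): level 0: 2 − 0 = 2; level 1: 12 − 4 = 8; level 2: 18 − 8 = 10. top-tier stays.
mid-tier (assigned level 1): level 0: 2 − 0 = 2; level 1: 12 − 7 = 5; level 2: 18 − 14 = 4. mid-tier stays.
low-tier (assigned level 0): level 0: 2 − 0 = 2; level 1: 12 − 11 = 1; level 2: 18 − 22 = -4. low-tier stays.
Every type prefers its assigned level; separation holds.

Yes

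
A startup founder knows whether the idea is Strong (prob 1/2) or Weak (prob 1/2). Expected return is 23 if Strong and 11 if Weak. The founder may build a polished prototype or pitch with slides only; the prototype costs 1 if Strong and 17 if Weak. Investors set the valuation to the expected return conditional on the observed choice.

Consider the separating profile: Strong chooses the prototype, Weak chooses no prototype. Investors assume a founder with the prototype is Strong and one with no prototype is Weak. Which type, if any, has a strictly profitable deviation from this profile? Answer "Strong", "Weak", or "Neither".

Neither

The prototype pays 23; no prototype pays 11.
Strong: assigned the prototype, nets 23 − 1 = 22; deviating to no prototype nets 11.
Weak: assigned no prototype, nets 11; deviating to the prototype nets 23 − 17 = 6.
Both types strictly prefer their assigned action; no profitable deviation.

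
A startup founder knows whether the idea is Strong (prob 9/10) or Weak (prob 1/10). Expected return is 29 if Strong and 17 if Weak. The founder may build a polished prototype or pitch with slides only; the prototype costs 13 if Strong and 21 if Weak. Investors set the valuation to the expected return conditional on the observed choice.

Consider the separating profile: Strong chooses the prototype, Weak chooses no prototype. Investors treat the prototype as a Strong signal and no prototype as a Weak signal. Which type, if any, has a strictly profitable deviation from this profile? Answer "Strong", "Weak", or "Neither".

Strong

The prototype pays 29; no prototype pays 17.
Strong: assigned the prototype, nets 29 − 13 = 16; deviating to no prototype nets 17.
Weak: assigned no prototype, nets 17; deviating to the prototype nets 29 − 21 = 8.
The Strong type gains 1 by deviating.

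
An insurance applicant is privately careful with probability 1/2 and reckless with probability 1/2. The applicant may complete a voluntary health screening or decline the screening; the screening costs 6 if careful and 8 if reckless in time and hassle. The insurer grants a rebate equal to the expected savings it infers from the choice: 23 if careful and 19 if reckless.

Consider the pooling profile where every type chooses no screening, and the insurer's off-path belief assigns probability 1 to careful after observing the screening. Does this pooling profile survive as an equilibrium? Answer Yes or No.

Yes

On path, the insurer holds the prior and pays 1/2·23 + 1/2·19 = 21. Off path (the screening), believing careful, it pays 23.
careful: no screening nets 21; the screening nets 23 − 6 = 17. careful stays.
reckless: no screening nets 21; the screening nets 23 − 8 = 15. reckless stays.
No type deviates, so pooling is sustained.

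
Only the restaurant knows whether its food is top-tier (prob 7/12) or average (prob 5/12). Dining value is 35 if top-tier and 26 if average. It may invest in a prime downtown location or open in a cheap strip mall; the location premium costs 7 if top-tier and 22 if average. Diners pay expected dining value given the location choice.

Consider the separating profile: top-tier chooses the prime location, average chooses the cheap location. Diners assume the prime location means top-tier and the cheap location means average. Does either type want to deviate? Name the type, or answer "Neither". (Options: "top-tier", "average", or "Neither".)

The prime location pays 35; the cheap location pays 26.
top-tier: assigned the prime location, nets 35 − 7 = 28; deviating to the cheap location nets 26.
average: assigned the cheap location, nets 26; deviating to the prime location nets 35 − 22 = 13.
Both types strictly prefer their assigned action; no profitable deviation.

Neither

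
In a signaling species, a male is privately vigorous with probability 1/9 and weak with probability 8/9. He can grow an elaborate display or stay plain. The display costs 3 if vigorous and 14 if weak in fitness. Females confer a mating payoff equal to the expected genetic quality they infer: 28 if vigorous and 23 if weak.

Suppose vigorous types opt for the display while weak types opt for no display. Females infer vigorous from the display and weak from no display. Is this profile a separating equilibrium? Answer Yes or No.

Under these beliefs, the display earns mating payoff 28 and no display earns mating payoff 23.
vigorous: the display nets 28 − 3 = 25; no display nets 23. vigorous prefers the display.
weak: the display nets 28 − 14 = 14; no display nets 23. weak prefers no display.
Neither type deviates, so the separating profile is an equilibrium.

Yes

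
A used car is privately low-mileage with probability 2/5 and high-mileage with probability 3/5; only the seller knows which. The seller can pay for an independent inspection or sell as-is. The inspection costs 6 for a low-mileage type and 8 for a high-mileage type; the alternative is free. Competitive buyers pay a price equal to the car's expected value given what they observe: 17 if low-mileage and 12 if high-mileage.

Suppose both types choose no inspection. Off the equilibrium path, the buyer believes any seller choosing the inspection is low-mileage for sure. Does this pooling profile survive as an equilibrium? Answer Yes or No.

Yes

On path, the buyer holds the prior and pays 2/5·17 + 3/5·12 = 14. Off path (the inspection), believing low-mileage, it pays 17.
low-mileage: no inspection nets 14; the inspection nets 17 − 6 = 11. low-mileage stays.
high-mileage: no inspection nets 14; the inspection nets 17 − 8 = 9. high-mileage stays.
No type deviates, so pooling is sustained.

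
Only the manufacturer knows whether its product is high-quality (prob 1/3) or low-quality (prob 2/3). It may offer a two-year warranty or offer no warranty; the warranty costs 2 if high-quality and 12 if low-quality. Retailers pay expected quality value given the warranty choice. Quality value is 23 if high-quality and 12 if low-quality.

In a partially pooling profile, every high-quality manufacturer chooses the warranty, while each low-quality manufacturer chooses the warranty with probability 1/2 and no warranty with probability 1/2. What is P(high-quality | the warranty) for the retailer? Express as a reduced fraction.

P(the warranty) = (1/3)·1 + (2/3)·(1/2) = 2/3.
By Bayes' rule, P(high-quality | the warranty) = (1/3) / (2/3) = 1/2.

1/2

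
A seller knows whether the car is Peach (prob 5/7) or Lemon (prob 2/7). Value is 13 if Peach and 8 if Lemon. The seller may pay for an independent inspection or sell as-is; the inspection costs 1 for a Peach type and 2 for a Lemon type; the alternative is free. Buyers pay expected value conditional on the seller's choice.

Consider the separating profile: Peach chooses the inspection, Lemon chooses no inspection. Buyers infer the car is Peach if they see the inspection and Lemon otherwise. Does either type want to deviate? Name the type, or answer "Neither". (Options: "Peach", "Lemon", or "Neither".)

Lemon

The inspection pays 13; no inspection pays 8.
Peach: assigned the inspection, nets 13 − 1 = 12; deviating to no inspection nets 8.
Lemon: assigned no inspection, nets 8; deviating to the inspection nets 13 − 2 = 11.
The Lemon type gains 3 by deviating.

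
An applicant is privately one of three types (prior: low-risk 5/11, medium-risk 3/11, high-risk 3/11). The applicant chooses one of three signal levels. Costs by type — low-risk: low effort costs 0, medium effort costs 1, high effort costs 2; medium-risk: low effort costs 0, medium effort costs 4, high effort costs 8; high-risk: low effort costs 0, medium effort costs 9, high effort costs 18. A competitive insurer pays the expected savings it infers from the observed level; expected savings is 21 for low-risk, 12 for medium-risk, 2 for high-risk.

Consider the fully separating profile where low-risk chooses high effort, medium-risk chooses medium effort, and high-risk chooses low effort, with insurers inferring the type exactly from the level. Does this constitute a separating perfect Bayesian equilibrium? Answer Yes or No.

No

Separating rebates: high effort → 21, medium effort → 12, low effort → 2.
low-risk (assigned high effort): low effort: 2 − 0 = 2; medium effort: 12 − 1 = 11; high effort: 21 − 2 = 19. low-risk stays.
medium-risk (assigned medium effort): low effort: 2 − 0 = 2; medium effort: 12 − 4 = 8; high effort: 21 − 8 = 13. medium-risk prefers high effort.
high-risk (assigned low effort): low effort: 2 − 0 = 2; medium effort: 12 − 9 = 3; high effort: 21 − 18 = 3. high-risk prefers medium effort.
At least one type deviates; the separating profile fails.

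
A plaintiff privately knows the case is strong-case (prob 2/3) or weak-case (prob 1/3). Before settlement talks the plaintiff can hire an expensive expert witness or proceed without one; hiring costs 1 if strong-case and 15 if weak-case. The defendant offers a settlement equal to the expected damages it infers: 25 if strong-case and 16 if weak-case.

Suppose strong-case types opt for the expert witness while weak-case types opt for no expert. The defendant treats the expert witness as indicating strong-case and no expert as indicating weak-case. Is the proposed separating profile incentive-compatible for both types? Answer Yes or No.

Yes

Under these beliefs, the expert witness earns settlement 25 and no expert earns settlement 16.
strong-case: the expert witness nets 25 − 1 = 24; no expert nets 16. strong-case prefers the expert witness.
weak-case: the expert witness nets 25 − 15 = 10; no expert nets 16. weak-case prefers no expert.
Neither type deviates, so the separating profile is an equilibrium.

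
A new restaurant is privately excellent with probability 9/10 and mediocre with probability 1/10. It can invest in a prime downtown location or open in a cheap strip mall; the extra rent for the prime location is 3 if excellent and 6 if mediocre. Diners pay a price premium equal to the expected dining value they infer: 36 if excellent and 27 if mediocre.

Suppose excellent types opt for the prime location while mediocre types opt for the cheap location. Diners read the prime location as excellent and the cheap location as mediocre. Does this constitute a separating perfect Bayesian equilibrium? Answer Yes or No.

No

Under these beliefs, the prime location earns price premium 36 and the cheap location earns price premium 27.
excellent: the prime location nets 36 − 3 = 33; the cheap location nets 27. excellent prefers the prime location.
mediocre: the prime location nets 36 − 6 = 30; the cheap location nets 27. mediocre would deviate to the prime location.
mediocre has a profitable deviation, so the profile is not an equilibrium.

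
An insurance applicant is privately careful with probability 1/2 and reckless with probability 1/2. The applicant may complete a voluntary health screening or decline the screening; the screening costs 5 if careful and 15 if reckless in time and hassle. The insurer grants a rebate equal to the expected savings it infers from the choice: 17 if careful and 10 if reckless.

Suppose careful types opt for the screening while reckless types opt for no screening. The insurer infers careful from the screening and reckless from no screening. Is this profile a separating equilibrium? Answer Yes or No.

Under these beliefs, the screening earns rebate 17 and no screening earns rebate 10.
careful: the screening nets 17 − 5 = 12; no screening nets 10. careful prefers the screening.
reckless: the screening nets 17 − 15 = 2; no screening nets 10. reckless prefers no screening.
Neither type deviates, so the separating profile is an equilibrium.

Yes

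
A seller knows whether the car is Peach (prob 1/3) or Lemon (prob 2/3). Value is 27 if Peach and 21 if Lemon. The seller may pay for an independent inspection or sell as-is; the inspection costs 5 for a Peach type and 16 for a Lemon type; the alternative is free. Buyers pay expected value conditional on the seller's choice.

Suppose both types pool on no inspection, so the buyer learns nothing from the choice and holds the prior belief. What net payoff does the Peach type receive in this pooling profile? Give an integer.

Pooled price = 1/3·27 + 2/3·21 = 23.
Peach pays no cost for no inspection, so net payoff = 23.

23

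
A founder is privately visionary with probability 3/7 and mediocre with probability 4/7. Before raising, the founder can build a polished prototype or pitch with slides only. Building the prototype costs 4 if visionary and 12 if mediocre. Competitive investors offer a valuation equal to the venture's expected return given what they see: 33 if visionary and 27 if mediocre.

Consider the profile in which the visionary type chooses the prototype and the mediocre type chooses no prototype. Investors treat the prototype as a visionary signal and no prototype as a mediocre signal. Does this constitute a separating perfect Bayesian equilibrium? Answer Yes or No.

Yes

Under these beliefs, the prototype earns valuation 33 and no prototype earns valuation 27.
visionary: the prototype nets 33 − 4 = 29; no prototype nets 27. visionary prefers the prototype.
mediocre: the prototype nets 33 − 12 = 21; no prototype nets 27. mediocre prefers no prototype.
Neither type deviates, so the separating profile is an equilibrium.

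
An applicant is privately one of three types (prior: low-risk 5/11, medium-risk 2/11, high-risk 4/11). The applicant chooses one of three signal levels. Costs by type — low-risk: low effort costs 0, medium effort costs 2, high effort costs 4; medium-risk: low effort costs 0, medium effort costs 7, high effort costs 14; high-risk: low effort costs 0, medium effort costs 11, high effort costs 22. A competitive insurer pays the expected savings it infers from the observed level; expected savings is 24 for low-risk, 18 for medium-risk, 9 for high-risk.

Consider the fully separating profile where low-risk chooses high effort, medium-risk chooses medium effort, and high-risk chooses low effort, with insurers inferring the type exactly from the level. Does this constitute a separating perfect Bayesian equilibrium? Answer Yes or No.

Yes

Separating rebates: high effort → 24, medium effort → 18, low effort → 9.
low-risk (assigned high effort): low effort: 9 − 0 = 9; medium effort: 18 − 2 = 16; high effort: 24 − 4 = 20. low-risk stays.
medium-risk (assigned medium effort): low effort: 9 − 0 = 9; medium effort: 18 − 7 = 11; high effort: 24 − 14 = 10. medium-risk stays.
high-risk (assigned low effort): low effort: 9 − 0 = 9; medium effort: 18 − 11 = 7; high effort: 24 − 22 = 2. high-risk stays.
Every type prefers its assigned level; separation holds.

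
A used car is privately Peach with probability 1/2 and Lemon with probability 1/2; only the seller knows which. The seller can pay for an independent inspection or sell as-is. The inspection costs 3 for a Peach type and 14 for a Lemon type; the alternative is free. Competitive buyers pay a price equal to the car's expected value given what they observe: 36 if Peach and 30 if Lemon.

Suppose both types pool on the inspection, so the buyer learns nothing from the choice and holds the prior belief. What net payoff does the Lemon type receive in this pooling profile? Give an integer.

19

Pooled price = 1/2·36 + 1/2·30 = 33.
Lemon pays cost 14 for the inspection, so net payoff = 33 − 14 = 19.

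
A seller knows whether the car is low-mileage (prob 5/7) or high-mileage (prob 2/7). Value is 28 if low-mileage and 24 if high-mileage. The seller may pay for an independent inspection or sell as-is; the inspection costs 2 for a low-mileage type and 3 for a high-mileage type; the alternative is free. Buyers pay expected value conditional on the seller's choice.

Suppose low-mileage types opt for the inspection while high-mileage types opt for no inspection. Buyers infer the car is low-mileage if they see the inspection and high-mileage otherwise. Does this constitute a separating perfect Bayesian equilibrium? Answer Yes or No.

No

Under these beliefs, the inspection earns price 28 and no inspection earns price 24.
low-mileage: the inspection nets 28 − 2 = 26; no inspection nets 24. low-mileage prefers the inspection.
high-mileage: the inspection nets 28 − 3 = 25; no inspection nets 24. high-mileage would deviate to the inspection.
high-mileage has a profitable deviation, so the profile is not an equilibrium.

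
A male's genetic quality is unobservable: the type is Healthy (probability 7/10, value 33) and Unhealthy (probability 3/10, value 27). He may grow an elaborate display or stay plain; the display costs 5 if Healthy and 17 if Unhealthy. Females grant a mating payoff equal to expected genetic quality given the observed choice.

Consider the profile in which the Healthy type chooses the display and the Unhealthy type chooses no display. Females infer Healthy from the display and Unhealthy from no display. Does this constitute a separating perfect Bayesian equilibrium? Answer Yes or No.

Yes

Under these beliefs, the display earns mating payoff 33 and no display earns mating payoff 27.
Healthy: the display nets 33 − 5 = 28; no display nets 27. Healthy prefers the display.
Unhealthy: the display nets 33 − 17 = 16; no display nets 27. Unhealthy prefers no display.
Neither type deviates, so the separating profile is an equilibrium.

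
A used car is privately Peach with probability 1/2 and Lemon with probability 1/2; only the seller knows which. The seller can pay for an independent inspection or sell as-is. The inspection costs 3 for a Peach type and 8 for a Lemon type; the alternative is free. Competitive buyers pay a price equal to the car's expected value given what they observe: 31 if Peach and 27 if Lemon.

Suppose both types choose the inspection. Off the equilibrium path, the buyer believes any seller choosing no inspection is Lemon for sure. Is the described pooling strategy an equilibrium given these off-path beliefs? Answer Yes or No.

No

On path, the buyer holds the prior and pays 1/2·31 + 1/2·27 = 29. Off path (no inspection), believing Lemon, it pays 27.
Peach: the inspection nets 29 − 3 = 26; no inspection nets 27. Peach would deviate.
Lemon: the inspection nets 29 − 8 = 21; no inspection nets 27. Lemon would deviate.
A type deviates, so pooling fails.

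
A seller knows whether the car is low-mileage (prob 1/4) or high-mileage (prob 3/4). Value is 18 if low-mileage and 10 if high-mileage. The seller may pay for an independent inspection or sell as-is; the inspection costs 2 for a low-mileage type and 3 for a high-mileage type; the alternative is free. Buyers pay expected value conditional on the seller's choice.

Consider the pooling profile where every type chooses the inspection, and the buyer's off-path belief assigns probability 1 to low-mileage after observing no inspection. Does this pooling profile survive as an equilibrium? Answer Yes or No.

No

On path, the buyer holds the prior and pays 1/4·18 + 3/4·10 = 12. Off path (no inspection), believing low-mileage, it pays 18.
low-mileage: the inspection nets 12 − 2 = 10; no inspection nets 18. low-mileage would deviate.
high-mileage: the inspection nets 12 − 3 = 9; no inspection nets 18. high-mileage would deviate.
A type deviates, so pooling fails.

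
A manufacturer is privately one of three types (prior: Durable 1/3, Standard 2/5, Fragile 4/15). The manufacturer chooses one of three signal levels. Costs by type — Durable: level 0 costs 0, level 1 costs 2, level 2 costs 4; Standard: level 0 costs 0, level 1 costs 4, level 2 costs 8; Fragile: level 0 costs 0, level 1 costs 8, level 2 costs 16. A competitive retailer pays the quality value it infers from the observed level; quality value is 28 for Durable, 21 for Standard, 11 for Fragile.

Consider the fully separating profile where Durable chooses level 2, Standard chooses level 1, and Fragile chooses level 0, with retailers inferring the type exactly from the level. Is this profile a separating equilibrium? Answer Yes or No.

No

Separating prices: level 2 → 28, level 1 → 21, level 0 → 11.
Durable (assigned level 2): level 0: 11 − 0 = 11; level 1: 21 − 2 = 19; level 2: 28 − 4 = 24. Durable stays.
Standard (assigned level 1): level 0: 11 − 0 = 11; level 1: 21 − 4 = 17; level 2: 28 − 8 = 20. Standard prefers level 2.
Fragile (assigned level 0): level 0: 11 − 0 = 11; level 1: 21 − 8 = 13; level 2: 28 − 16 = 12. Fragile prefers level 1.
At least one type deviates; the separating profile fails.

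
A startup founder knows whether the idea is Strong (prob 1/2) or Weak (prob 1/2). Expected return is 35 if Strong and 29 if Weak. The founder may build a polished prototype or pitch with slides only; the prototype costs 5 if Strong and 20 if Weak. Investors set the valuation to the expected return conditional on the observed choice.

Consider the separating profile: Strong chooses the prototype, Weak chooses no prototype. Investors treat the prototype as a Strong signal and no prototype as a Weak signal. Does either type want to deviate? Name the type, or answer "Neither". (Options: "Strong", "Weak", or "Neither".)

The prototype pays 35; no prototype pays 29.
Strong: assigned the prototype, nets 35 − 5 = 30; deviating to no prototype nets 29.
Weak: assigned no prototype, nets 29; deviating to the prototype nets 35 − 20 = 15.
Both types strictly prefer their assigned action; no profitable deviation.

Neither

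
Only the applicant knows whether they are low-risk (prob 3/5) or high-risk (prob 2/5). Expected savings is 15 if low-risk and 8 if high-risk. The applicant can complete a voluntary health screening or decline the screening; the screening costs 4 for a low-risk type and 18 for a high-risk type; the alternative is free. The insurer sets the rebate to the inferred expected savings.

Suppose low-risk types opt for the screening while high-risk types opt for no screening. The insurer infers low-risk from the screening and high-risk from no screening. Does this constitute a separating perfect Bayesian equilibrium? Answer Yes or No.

Under these beliefs, the screening earns rebate 15 and no screening earns rebate 8.
low-risk: the screening nets 15 − 4 = 11; no screening nets 8. low-risk prefers the screening.
high-risk: the screening nets 15 − 18 = -3; no screening nets 8. high-risk prefers no screening.
Neither type deviates, so the separating profile is an equilibrium.

Yes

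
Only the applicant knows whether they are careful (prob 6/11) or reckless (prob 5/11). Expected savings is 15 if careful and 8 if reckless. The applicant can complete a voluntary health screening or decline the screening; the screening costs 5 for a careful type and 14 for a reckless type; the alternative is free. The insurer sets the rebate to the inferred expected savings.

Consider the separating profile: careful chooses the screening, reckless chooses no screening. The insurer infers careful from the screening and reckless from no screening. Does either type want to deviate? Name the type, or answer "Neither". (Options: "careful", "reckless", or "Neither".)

Neither

The screening pays 15; no screening pays 8.
careful: assigned the screening, nets 15 − 5 = 10; deviating to no screening nets 8.
reckless: assigned no screening, nets 8; deviating to the screening nets 15 − 14 = 1.
Both types strictly prefer their assigned action; no profitable deviation.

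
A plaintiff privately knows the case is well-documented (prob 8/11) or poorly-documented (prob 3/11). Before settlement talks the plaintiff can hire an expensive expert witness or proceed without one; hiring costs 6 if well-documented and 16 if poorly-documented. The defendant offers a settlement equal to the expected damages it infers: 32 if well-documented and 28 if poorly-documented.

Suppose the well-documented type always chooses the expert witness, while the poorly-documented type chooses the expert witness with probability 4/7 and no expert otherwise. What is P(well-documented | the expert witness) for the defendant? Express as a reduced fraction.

P(the expert witness) = (8/11)·1 + (3/11)·(4/7) = 68/77.
By Bayes' rule, P(well-documented | the expert witness) = (8/11) / (68/77) = 14/17.

14/17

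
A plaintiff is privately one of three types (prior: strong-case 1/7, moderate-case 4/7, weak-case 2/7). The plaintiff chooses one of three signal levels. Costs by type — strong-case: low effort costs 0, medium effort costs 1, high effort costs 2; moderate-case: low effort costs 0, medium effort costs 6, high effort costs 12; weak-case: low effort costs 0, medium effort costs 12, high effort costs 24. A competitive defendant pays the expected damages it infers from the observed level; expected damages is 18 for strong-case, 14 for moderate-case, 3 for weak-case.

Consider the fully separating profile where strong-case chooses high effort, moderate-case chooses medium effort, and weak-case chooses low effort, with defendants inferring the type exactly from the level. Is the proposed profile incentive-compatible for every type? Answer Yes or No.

Yes

Separating settlements: high effort → 18, medium effort → 14, low effort → 3.
strong-case (assigned high effort): low effort: 3 − 0 = 3; medium effort: 14 − 1 = 13; high effort: 18 − 2 = 16. strong-case stays.
moderate-case (assigned medium effort): low effort: 3 − 0 = 3; medium effort: 14 − 6 = 8; high effort: 18 − 12 = 6. moderate-case stays.
weak-case (assigned low effort): low effort: 3 − 0 = 3; medium effort: 14 − 12 = 2; high effort: 18 − 24 = -6. weak-case stays.
Every type prefers its assigned level; separation holds.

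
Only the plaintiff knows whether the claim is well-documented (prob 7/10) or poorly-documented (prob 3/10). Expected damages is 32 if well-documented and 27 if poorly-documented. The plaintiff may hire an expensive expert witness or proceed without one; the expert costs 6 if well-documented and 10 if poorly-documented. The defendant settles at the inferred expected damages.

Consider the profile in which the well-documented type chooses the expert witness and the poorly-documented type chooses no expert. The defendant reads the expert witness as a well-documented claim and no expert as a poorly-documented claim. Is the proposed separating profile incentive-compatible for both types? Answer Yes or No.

Under these beliefs, the expert witness earns settlement 32 and no expert earns settlement 27.
well-documented: the expert witness nets 32 − 6 = 26; no expert nets 27. well-documented would deviate to no expert.
poorly-documented: the expert witness nets 32 − 10 = 22; no expert nets 27. poorly-documented prefers no expert.
well-documented has a profitable deviation, so the profile is not an equilibrium.

No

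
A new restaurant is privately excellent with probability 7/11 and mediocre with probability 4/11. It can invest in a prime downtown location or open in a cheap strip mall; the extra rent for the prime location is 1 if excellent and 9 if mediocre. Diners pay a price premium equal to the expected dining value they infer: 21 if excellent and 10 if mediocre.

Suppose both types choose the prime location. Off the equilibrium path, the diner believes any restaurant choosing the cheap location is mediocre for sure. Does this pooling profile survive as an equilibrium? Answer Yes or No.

No

On path, the diner holds the prior and pays 7/11·21 + 4/11·10 = 17. Off path (the cheap location), believing mediocre, it pays 10.
excellent: the prime location nets 17 − 1 = 16; the cheap location nets 10. excellent stays.
mediocre: the prime location nets 17 − 9 = 8; the cheap location nets 10. mediocre would deviate.
A type deviates, so pooling fails.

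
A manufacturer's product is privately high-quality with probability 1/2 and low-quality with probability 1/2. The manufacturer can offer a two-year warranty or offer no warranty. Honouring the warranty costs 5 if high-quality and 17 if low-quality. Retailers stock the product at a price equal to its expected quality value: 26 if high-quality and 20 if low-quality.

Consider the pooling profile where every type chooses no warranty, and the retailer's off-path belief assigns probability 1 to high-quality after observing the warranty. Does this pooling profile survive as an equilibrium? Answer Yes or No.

On path, the retailer holds the prior and pays 1/2·26 + 1/2·20 = 23. Off path (the warranty), believing high-quality, it pays 26.
high-quality: no warranty nets 23; the warranty nets 26 − 5 = 21. high-quality stays.
low-quality: no warranty nets 23; the warranty nets 26 − 17 = 9. low-quality stays.
No type deviates, so pooling is sustained.

Yes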